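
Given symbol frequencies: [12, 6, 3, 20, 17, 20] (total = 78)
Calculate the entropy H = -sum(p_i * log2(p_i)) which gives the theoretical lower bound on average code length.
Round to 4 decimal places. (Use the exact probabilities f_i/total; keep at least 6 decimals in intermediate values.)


Per-symbol terms -p_i * log2(p_i) with p_i = f_i/78:
  p = 12/78 = 0.153846: log2(p) = -2.700440, -p*log2(p) = 0.415452
  p = 6/78 = 0.076923: log2(p) = -3.700440, -p*log2(p) = 0.284649
  p = 3/78 = 0.038462: log2(p) = -4.700440, -p*log2(p) = 0.180786
  p = 20/78 = 0.256410: log2(p) = -1.963474, -p*log2(p) = 0.503455
  p = 17/78 = 0.217949: log2(p) = -2.197939, -p*log2(p) = 0.479038
  p = 20/78 = 0.256410: log2(p) = -1.963474, -p*log2(p) = 0.503455
H = 0.415452 + 0.284649 + 0.180786 + 0.503455 + 0.479038 + 0.503455 = 2.366835

H = 2.3668 bits/symbol


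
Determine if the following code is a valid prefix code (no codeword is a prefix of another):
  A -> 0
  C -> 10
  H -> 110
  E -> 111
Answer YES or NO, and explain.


Checking each pair (does one codeword prefix another?):
  A='0' vs C='10': no prefix
  A='0' vs H='110': no prefix
  A='0' vs E='111': no prefix
  C='10' vs A='0': no prefix
  C='10' vs H='110': no prefix
  C='10' vs E='111': no prefix
  H='110' vs A='0': no prefix
  H='110' vs C='10': no prefix
  H='110' vs E='111': no prefix
  E='111' vs A='0': no prefix
  E='111' vs C='10': no prefix
  E='111' vs H='110': no prefix
No violation found over all pairs.

YES -- this is a valid prefix code. No codeword is a prefix of any other codeword.


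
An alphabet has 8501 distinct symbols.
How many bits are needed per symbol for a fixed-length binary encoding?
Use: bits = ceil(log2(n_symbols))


log2(8501) = 13.0534
Bracket: 2^13 = 8192 < 8501 <= 2^14 = 16384
So ceil(log2(8501)) = 14

bits = ceil(log2(8501)) = ceil(13.0534) = 14 bits


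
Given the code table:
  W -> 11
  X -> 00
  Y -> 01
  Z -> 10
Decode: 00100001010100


Decoding:
00 -> X
10 -> Z
00 -> X
01 -> Y
01 -> Y
01 -> Y
00 -> X


Result: XZXYYYX


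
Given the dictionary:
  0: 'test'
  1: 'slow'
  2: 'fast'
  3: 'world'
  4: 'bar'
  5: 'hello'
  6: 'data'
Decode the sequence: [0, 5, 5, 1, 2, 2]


Look up each index in the dictionary:
  0 -> 'test'
  5 -> 'hello'
  5 -> 'hello'
  1 -> 'slow'
  2 -> 'fast'
  2 -> 'fast'

Decoded: "test hello hello slow fast fast"


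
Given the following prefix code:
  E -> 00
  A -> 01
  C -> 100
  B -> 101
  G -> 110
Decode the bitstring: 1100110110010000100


Decoding step by step:
Bits 110 -> G
Bits 01 -> A
Bits 101 -> B
Bits 100 -> C
Bits 100 -> C
Bits 00 -> E
Bits 100 -> C


Decoded message: GABCCEC


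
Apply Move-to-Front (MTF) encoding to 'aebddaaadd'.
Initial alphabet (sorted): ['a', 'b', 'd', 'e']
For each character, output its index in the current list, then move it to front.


MTF encoding:
'a': index 0 in ['a', 'b', 'd', 'e'] -> ['a', 'b', 'd', 'e']
'e': index 3 in ['a', 'b', 'd', 'e'] -> ['e', 'a', 'b', 'd']
'b': index 2 in ['e', 'a', 'b', 'd'] -> ['b', 'e', 'a', 'd']
'd': index 3 in ['b', 'e', 'a', 'd'] -> ['d', 'b', 'e', 'a']
'd': index 0 in ['d', 'b', 'e', 'a'] -> ['d', 'b', 'e', 'a']
'a': index 3 in ['d', 'b', 'e', 'a'] -> ['a', 'd', 'b', 'e']
'a': index 0 in ['a', 'd', 'b', 'e'] -> ['a', 'd', 'b', 'e']
'a': index 0 in ['a', 'd', 'b', 'e'] -> ['a', 'd', 'b', 'e']
'd': index 1 in ['a', 'd', 'b', 'e'] -> ['d', 'a', 'b', 'e']
'd': index 0 in ['d', 'a', 'b', 'e'] -> ['d', 'a', 'b', 'e']


Output: [0, 3, 2, 3, 0, 3, 0, 0, 1, 0]


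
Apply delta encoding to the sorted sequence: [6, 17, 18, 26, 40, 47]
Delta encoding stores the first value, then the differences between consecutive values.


First value: 6
Deltas:
  17 - 6 = 11
  18 - 17 = 1
  26 - 18 = 8
  40 - 26 = 14
  47 - 40 = 7


Delta encoded: [6, 11, 1, 8, 14, 7]


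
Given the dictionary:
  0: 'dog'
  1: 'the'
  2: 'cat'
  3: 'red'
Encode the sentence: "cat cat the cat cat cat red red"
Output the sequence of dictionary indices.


Look up each word in the dictionary:
  'cat' -> 2
  'cat' -> 2
  'the' -> 1
  'cat' -> 2
  'cat' -> 2
  'cat' -> 2
  'red' -> 3
  'red' -> 3

Encoded: [2, 2, 1, 2, 2, 2, 3, 3]


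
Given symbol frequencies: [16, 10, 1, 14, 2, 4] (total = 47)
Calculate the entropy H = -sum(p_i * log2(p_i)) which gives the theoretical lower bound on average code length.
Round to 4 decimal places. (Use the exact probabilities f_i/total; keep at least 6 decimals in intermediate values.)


Per-symbol terms -p_i * log2(p_i) with p_i = f_i/47:
  p = 16/47 = 0.340426: log2(p) = -1.554589, -p*log2(p) = 0.529222
  p = 10/47 = 0.212766: log2(p) = -2.232661, -p*log2(p) = 0.475034
  p = 1/47 = 0.021277: log2(p) = -5.554589, -p*log2(p) = 0.118183
  p = 14/47 = 0.297872: log2(p) = -1.747234, -p*log2(p) = 0.520453
  p = 2/47 = 0.042553: log2(p) = -4.554589, -p*log2(p) = 0.193812
  p = 4/47 = 0.085106: log2(p) = -3.554589, -p*log2(p) = 0.302518
H = 0.529222 + 0.475034 + 0.118183 + 0.520453 + 0.193812 + 0.302518 = 2.139222

H = 2.1392 bits/symbol


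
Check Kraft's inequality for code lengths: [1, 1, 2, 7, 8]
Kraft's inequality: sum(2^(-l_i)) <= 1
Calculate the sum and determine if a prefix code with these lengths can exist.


Sum = 2^(-1) + 2^(-1) + 2^(-2) + 2^(-7) + 2^(-8)
    = 0.5 + 0.5 + 0.25 + 0.0078125 + 0.00390625
    = 323/256 = 1.26171875
Since 1.26171875 > 1, Kraft's inequality is NOT satisfied.
A prefix code with these lengths CANNOT exist.

Kraft sum = 1.26171875. Not satisfied.


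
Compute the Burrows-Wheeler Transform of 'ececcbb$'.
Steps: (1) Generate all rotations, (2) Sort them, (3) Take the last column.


Rotations (sorted):
  0: $ececcbb -> last char: b
  1: b$ececcb -> last char: b
  2: bb$ececc -> last char: c
  3: cbb$ecec -> last char: c
  4: ccbb$ece -> last char: e
  5: ceccbb$e -> last char: e
  6: eccbb$ec -> last char: c
  7: ececcbb$ -> last char: $


BWT = bbcceec$


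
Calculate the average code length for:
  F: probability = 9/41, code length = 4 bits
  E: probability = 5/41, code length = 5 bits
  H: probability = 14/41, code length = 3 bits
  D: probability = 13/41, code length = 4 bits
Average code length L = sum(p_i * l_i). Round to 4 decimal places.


Weighted contributions p_i * l_i:
  F: (9/41) * 4 = 36/41
  E: (5/41) * 5 = 25/41
  H: (14/41) * 3 = 42/41
  D: (13/41) * 4 = 52/41
Sum = (36 + 25 + 42 + 52)/41 = 155/41

L = 155/41 = 3.7805 bits/symbol


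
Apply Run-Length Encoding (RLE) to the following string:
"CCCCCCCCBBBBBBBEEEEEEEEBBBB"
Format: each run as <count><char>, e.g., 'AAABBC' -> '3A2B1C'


Scanning runs left to right:
  i=0: run of 'C' x 8 -> '8C'
  i=8: run of 'B' x 7 -> '7B'
  i=15: run of 'E' x 8 -> '8E'
  i=23: run of 'B' x 4 -> '4B'

RLE = 8C7B8E4B


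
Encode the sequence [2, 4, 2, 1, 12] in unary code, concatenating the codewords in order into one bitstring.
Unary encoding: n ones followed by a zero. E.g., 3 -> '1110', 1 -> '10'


Encode each number as n ones followed by a terminating 0:
  2 -> 110 (3 bits)
  4 -> 11110 (5 bits)
  2 -> 110 (3 bits)
  1 -> 10 (2 bits)
  12 -> 1111111111110 (13 bits)
Total length = 3 + 5 + 3 + 2 + 13 = 26 bits.

Unary([2, 4, 2, 1, 12]) = 11011110110101111111111110 (26 bits)


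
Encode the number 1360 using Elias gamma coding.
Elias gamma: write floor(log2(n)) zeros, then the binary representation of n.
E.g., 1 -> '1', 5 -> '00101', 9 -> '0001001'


num_bits = floor(log2(1360)) + 1 = 11
leading_zeros = num_bits - 1 = 10
binary(1360) = 10101010000

Elias gamma(1360) = '0000000000' + '10101010000' = 000000000010101010000 (21 bits)


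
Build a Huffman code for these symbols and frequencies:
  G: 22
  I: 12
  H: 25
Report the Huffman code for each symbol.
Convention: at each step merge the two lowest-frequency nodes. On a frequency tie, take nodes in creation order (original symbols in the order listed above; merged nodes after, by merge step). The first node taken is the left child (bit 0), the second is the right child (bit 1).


Huffman tree construction:
Step 1: Merge I(12) + G(22) = 34
Step 2: Merge H(25) + (I+G)(34) = 59
Read each symbol's code off the tree from the root (left child = 0, right child = 1).

Codes:
  G: 11 (length 2)
  I: 10 (length 2)
  H: 0 (length 1)
Average code length: 93/59 = 1.5763 bits/symbol


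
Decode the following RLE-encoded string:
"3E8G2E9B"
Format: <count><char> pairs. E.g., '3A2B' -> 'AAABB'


Expanding each <count><char> pair:
  3E -> 'EEE'
  8G -> 'GGGGGGGG'
  2E -> 'EE'
  9B -> 'BBBBBBBBB'

Decoded = EEEGGGGGGGGEEBBBBBBBBB


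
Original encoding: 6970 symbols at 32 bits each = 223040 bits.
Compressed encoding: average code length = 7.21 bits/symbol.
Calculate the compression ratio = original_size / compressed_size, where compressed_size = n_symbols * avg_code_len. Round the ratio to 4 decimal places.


original_size = n_symbols * orig_bits = 6970 * 32 = 223040 bits
compressed_size = n_symbols * avg_code_len = 6970 * 7.21 = 50253.7 bits
ratio = original_size / compressed_size = 223040 / 50253.7 = 4.4383

Compression ratio = 4.4383


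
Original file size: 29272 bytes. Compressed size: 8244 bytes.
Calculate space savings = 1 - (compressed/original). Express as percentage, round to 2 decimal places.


ratio = compressed/original = 8244/29272 = 0.281634
savings = 1 - ratio = 1 - 0.281634 = 0.718366
as a percentage: 0.718366 * 100 = 71.84%

Space savings = 1 - 8244/29272 = 71.84%


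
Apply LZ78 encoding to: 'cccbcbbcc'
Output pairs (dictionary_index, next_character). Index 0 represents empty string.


LZ78 encoding steps:
Dictionary: {0: ''}
Step 1: w='' (idx 0), next='c' -> output (0, 'c'), add 'c' as idx 1
Step 2: w='c' (idx 1), next='c' -> output (1, 'c'), add 'cc' as idx 2
Step 3: w='' (idx 0), next='b' -> output (0, 'b'), add 'b' as idx 3
Step 4: w='c' (idx 1), next='b' -> output (1, 'b'), add 'cb' as idx 4
Step 5: w='b' (idx 3), next='c' -> output (3, 'c'), add 'bc' as idx 5
Step 6: w='c' (idx 1), end of input -> output (1, '')


Encoded: [(0, 'c'), (1, 'c'), (0, 'b'), (1, 'b'), (3, 'c'), (1, '')]


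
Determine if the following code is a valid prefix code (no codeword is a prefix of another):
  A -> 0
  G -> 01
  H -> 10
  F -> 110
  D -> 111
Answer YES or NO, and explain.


Checking each pair (does one codeword prefix another?):
  A='0' vs G='01': prefix -- VIOLATION

NO -- this is NOT a valid prefix code. A (0) is a prefix of G (01).


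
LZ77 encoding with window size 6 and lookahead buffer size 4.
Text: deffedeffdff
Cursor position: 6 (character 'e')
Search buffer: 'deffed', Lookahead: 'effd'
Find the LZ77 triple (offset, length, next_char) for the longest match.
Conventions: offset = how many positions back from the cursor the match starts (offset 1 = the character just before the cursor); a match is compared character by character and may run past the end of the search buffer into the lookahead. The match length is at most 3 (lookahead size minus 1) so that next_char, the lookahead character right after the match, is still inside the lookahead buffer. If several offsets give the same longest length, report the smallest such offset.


Try each offset into the search buffer:
  offset=1 (pos 5, char 'd'): match length 0
  offset=2 (pos 4, char 'e'): match length 1
  offset=3 (pos 3, char 'f'): match length 0
  offset=4 (pos 2, char 'f'): match length 0
  offset=5 (pos 1, char 'e'): match length 3
  offset=6 (pos 0, char 'd'): match length 0
Longest match has length 3 at offset 5.
next_char = character at position 6 + 3 = 9 -> 'd'

Best match: offset=5, length=3 (matching 'eff' starting at position 1)
LZ77 triple: (5, 3, 'd')


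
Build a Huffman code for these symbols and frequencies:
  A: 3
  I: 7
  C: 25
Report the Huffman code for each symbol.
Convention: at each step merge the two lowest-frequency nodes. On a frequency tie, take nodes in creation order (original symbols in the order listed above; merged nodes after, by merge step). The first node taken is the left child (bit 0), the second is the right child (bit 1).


Huffman tree construction:
Step 1: Merge A(3) + I(7) = 10
Step 2: Merge (A+I)(10) + C(25) = 35
Read each symbol's code off the tree from the root (left child = 0, right child = 1).

Codes:
  A: 00 (length 2)
  I: 01 (length 2)
  C: 1 (length 1)
Average code length: 45/35 = 1.2857 bits/symbol


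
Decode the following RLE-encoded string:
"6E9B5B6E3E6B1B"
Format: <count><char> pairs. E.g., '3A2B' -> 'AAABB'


Expanding each <count><char> pair:
  6E -> 'EEEEEE'
  9B -> 'BBBBBBBBB'
  5B -> 'BBBBB'
  6E -> 'EEEEEE'
  3E -> 'EEE'
  6B -> 'BBBBBB'
  1B -> 'B'

Decoded = EEEEEEBBBBBBBBBBBBBBEEEEEEEEEBBBBBBB


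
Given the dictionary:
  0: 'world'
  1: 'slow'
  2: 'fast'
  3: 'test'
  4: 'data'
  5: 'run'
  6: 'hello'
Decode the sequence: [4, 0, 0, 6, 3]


Look up each index in the dictionary:
  4 -> 'data'
  0 -> 'world'
  0 -> 'world'
  6 -> 'hello'
  3 -> 'test'

Decoded: "data world world hello test"


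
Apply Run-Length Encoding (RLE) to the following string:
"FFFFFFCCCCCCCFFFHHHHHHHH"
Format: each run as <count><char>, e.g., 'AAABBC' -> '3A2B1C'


Scanning runs left to right:
  i=0: run of 'F' x 6 -> '6F'
  i=6: run of 'C' x 7 -> '7C'
  i=13: run of 'F' x 3 -> '3F'
  i=16: run of 'H' x 8 -> '8H'

RLE = 6F7C3F8H


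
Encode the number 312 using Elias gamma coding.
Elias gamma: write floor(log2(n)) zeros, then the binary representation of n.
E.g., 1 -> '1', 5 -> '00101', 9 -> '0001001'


num_bits = floor(log2(312)) + 1 = 9
leading_zeros = num_bits - 1 = 8
binary(312) = 100111000

Elias gamma(312) = '00000000' + '100111000' = 00000000100111000 (17 bits)


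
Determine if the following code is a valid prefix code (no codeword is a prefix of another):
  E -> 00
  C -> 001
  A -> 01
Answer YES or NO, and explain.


Checking each pair (does one codeword prefix another?):
  E='00' vs C='001': prefix -- VIOLATION

NO -- this is NOT a valid prefix code. E (00) is a prefix of C (001).


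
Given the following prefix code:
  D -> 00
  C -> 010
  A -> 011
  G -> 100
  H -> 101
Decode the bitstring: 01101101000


Decoding step by step:
Bits 011 -> A
Bits 011 -> A
Bits 010 -> C
Bits 00 -> D


Decoded message: AACD


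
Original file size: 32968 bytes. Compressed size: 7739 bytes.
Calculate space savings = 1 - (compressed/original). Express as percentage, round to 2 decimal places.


ratio = compressed/original = 7739/32968 = 0.234743
savings = 1 - ratio = 1 - 0.234743 = 0.765257
as a percentage: 0.765257 * 100 = 76.53%

Space savings = 1 - 7739/32968 = 76.53%


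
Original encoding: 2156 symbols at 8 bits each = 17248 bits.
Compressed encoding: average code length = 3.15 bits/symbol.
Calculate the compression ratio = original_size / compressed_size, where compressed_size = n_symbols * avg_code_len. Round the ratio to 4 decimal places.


original_size = n_symbols * orig_bits = 2156 * 8 = 17248 bits
compressed_size = n_symbols * avg_code_len = 2156 * 3.15 = 6791.4 bits
ratio = original_size / compressed_size = 17248 / 6791.4 = 2.5397

Compression ratio = 2.5397


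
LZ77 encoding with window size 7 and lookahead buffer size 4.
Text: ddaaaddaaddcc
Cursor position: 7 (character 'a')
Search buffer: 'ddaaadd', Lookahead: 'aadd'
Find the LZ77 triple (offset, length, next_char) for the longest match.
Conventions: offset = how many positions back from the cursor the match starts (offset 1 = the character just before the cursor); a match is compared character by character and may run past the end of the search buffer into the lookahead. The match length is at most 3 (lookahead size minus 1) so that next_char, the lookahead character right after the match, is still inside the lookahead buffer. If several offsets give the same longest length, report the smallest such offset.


Try each offset into the search buffer:
  offset=1 (pos 6, char 'd'): match length 0
  offset=2 (pos 5, char 'd'): match length 0
  offset=3 (pos 4, char 'a'): match length 1
  offset=4 (pos 3, char 'a'): match length 3
  offset=5 (pos 2, char 'a'): match length 2
  offset=6 (pos 1, char 'd'): match length 0
  offset=7 (pos 0, char 'd'): match length 0
Longest match has length 3 at offset 4.
next_char = character at position 7 + 3 = 10 -> 'd'

Best match: offset=4, length=3 (matching 'aad' starting at position 3)
LZ77 triple: (4, 3, 'd')


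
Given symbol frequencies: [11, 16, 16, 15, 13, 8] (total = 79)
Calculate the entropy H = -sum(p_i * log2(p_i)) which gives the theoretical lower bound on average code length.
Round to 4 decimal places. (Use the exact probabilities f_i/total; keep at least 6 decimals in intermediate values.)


Per-symbol terms -p_i * log2(p_i) with p_i = f_i/79:
  p = 11/79 = 0.139241: log2(p) = -2.844349, -p*log2(p) = 0.396049
  p = 16/79 = 0.202532: log2(p) = -2.303781, -p*log2(p) = 0.466589
  p = 16/79 = 0.202532: log2(p) = -2.303781, -p*log2(p) = 0.466589
  p = 15/79 = 0.189873: log2(p) = -2.396890, -p*log2(p) = 0.455106
  p = 13/79 = 0.164557: log2(p) = -2.603341, -p*log2(p) = 0.428398
  p = 8/79 = 0.101266: log2(p) = -3.303781, -p*log2(p) = 0.334560
H = 0.396049 + 0.466589 + 0.466589 + 0.455106 + 0.428398 + 0.334560 = 2.547291

H = 2.5473 bits/symbol


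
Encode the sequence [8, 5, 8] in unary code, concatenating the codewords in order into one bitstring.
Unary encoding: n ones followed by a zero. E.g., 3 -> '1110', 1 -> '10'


Encode each number as n ones followed by a terminating 0:
  8 -> 111111110 (9 bits)
  5 -> 111110 (6 bits)
  8 -> 111111110 (9 bits)
Total length = 9 + 6 + 9 = 24 bits.

Unary([8, 5, 8]) = 111111110111110111111110 (24 bits)


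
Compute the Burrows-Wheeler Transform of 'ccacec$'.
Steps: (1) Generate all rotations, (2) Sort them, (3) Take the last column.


Rotations (sorted):
  0: $ccacec -> last char: c
  1: acec$cc -> last char: c
  2: c$ccace -> last char: e
  3: cacec$c -> last char: c
  4: ccacec$ -> last char: $
  5: cec$cca -> last char: a
  6: ec$ccac -> last char: c


BWT = ccec$ac


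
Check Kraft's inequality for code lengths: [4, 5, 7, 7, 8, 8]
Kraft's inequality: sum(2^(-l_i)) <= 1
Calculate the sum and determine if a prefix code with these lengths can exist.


Sum = 2^(-4) + 2^(-5) + 2^(-7) + 2^(-7) + 2^(-8) + 2^(-8)
    = 0.0625 + 0.03125 + 0.0078125 + 0.0078125 + 0.00390625 + 0.00390625
    = 30/256 = 0.1171875
Since 0.1171875 <= 1, Kraft's inequality IS satisfied.
A prefix code with these lengths CAN exist.

Kraft sum = 0.1171875. Satisfied.


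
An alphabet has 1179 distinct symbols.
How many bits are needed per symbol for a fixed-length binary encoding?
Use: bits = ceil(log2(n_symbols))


log2(1179) = 10.2033
Bracket: 2^10 = 1024 < 1179 <= 2^11 = 2048
So ceil(log2(1179)) = 11

bits = ceil(log2(1179)) = ceil(10.2033) = 11 bits


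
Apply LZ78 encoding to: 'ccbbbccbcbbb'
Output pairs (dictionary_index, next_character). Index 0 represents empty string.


LZ78 encoding steps:
Dictionary: {0: ''}
Step 1: w='' (idx 0), next='c' -> output (0, 'c'), add 'c' as idx 1
Step 2: w='c' (idx 1), next='b' -> output (1, 'b'), add 'cb' as idx 2
Step 3: w='' (idx 0), next='b' -> output (0, 'b'), add 'b' as idx 3
Step 4: w='b' (idx 3), next='c' -> output (3, 'c'), add 'bc' as idx 4
Step 5: w='cb' (idx 2), next='c' -> output (2, 'c'), add 'cbc' as idx 5
Step 6: w='b' (idx 3), next='b' -> output (3, 'b'), add 'bb' as idx 6
Step 7: w='b' (idx 3), end of input -> output (3, '')


Encoded: [(0, 'c'), (1, 'b'), (0, 'b'), (3, 'c'), (2, 'c'), (3, 'b'), (3, '')]


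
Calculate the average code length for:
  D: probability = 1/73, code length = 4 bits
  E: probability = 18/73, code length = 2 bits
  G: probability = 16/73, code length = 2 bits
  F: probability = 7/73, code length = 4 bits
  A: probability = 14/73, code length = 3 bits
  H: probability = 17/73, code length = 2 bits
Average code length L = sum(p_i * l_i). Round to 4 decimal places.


Weighted contributions p_i * l_i:
  D: (1/73) * 4 = 4/73
  E: (18/73) * 2 = 36/73
  G: (16/73) * 2 = 32/73
  F: (7/73) * 4 = 28/73
  A: (14/73) * 3 = 42/73
  H: (17/73) * 2 = 34/73
Sum = (4 + 36 + 32 + 28 + 42 + 34)/73 = 176/73

L = 176/73 = 2.4110 bits/symbol


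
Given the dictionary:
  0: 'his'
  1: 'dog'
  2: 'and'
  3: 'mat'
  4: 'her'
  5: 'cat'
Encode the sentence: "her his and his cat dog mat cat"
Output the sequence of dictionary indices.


Look up each word in the dictionary:
  'her' -> 4
  'his' -> 0
  'and' -> 2
  'his' -> 0
  'cat' -> 5
  'dog' -> 1
  'mat' -> 3
  'cat' -> 5

Encoded: [4, 0, 2, 0, 5, 1, 3, 5]


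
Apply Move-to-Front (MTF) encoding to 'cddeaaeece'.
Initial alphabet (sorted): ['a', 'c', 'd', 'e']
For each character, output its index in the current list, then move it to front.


MTF encoding:
'c': index 1 in ['a', 'c', 'd', 'e'] -> ['c', 'a', 'd', 'e']
'd': index 2 in ['c', 'a', 'd', 'e'] -> ['d', 'c', 'a', 'e']
'd': index 0 in ['d', 'c', 'a', 'e'] -> ['d', 'c', 'a', 'e']
'e': index 3 in ['d', 'c', 'a', 'e'] -> ['e', 'd', 'c', 'a']
'a': index 3 in ['e', 'd', 'c', 'a'] -> ['a', 'e', 'd', 'c']
'a': index 0 in ['a', 'e', 'd', 'c'] -> ['a', 'e', 'd', 'c']
'e': index 1 in ['a', 'e', 'd', 'c'] -> ['e', 'a', 'd', 'c']
'e': index 0 in ['e', 'a', 'd', 'c'] -> ['e', 'a', 'd', 'c']
'c': index 3 in ['e', 'a', 'd', 'c'] -> ['c', 'e', 'a', 'd']
'e': index 1 in ['c', 'e', 'a', 'd'] -> ['e', 'c', 'a', 'd']


Output: [1, 2, 0, 3, 3, 0, 1, 0, 3, 1]


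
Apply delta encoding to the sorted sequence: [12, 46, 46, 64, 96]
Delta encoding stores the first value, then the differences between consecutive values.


First value: 12
Deltas:
  46 - 12 = 34
  46 - 46 = 0
  64 - 46 = 18
  96 - 64 = 32


Delta encoded: [12, 34, 0, 18, 32]


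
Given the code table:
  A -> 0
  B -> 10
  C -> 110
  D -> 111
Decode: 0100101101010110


Decoding:
0 -> A
10 -> B
0 -> A
10 -> B
110 -> C
10 -> B
10 -> B
110 -> C


Result: ABABCBBC


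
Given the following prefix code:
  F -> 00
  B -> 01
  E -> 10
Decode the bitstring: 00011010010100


Decoding step by step:
Bits 00 -> F
Bits 01 -> B
Bits 10 -> E
Bits 10 -> E
Bits 01 -> B
Bits 01 -> B
Bits 00 -> F


Decoded message: FBEEBBF


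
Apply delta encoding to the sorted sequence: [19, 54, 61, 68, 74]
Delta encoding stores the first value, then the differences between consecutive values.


First value: 19
Deltas:
  54 - 19 = 35
  61 - 54 = 7
  68 - 61 = 7
  74 - 68 = 6


Delta encoded: [19, 35, 7, 7, 6]


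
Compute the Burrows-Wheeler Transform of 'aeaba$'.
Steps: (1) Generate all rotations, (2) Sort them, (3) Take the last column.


Rotations (sorted):
  0: $aeaba -> last char: a
  1: a$aeab -> last char: b
  2: aba$ae -> last char: e
  3: aeaba$ -> last char: $
  4: ba$aea -> last char: a
  5: eaba$a -> last char: a


BWT = abe$aa


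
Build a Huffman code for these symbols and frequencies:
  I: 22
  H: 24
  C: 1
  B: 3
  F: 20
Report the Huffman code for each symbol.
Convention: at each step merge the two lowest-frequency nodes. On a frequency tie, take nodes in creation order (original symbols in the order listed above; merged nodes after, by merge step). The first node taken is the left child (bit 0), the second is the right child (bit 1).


Huffman tree construction:
Step 1: Merge C(1) + B(3) = 4
Step 2: Merge (C+B)(4) + F(20) = 24
Step 3: Merge I(22) + H(24) = 46
Step 4: Merge ((C+B)+F)(24) + (I+H)(46) = 70
Read each symbol's code off the tree from the root (left child = 0, right child = 1).

Codes:
  I: 10 (length 2)
  H: 11 (length 2)
  C: 000 (length 3)
  B: 001 (length 3)
  F: 01 (length 2)
Average code length: 144/70 = 2.0571 bits/symbol


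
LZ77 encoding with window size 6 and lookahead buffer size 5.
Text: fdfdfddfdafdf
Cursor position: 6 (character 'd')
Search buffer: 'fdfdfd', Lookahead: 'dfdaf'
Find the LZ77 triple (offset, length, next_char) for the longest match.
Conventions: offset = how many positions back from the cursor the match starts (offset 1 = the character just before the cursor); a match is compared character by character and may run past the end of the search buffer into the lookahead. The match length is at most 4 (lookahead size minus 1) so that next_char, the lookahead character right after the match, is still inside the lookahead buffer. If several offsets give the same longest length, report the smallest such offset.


Try each offset into the search buffer:
  offset=1 (pos 5, char 'd'): match length 1
  offset=2 (pos 4, char 'f'): match length 0
  offset=3 (pos 3, char 'd'): match length 3
  offset=4 (pos 2, char 'f'): match length 0
  offset=5 (pos 1, char 'd'): match length 3
  offset=6 (pos 0, char 'f'): match length 0
Longest match has length 3, found at offsets 3, 5; take the smallest, offset 3.
next_char = character at position 6 + 3 = 9 -> 'a'

Best match: offset=3, length=3 (matching 'dfd' starting at position 3)
LZ77 triple: (3, 3, 'a')


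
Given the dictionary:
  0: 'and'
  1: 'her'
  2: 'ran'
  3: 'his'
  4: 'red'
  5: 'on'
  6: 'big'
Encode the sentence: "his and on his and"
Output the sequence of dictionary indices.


Look up each word in the dictionary:
  'his' -> 3
  'and' -> 0
  'on' -> 5
  'his' -> 3
  'and' -> 0

Encoded: [3, 0, 5, 3, 0]


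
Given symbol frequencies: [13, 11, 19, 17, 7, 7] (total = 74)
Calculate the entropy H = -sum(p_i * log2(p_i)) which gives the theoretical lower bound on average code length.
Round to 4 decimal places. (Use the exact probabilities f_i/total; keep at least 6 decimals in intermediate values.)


Per-symbol terms -p_i * log2(p_i) with p_i = f_i/74:
  p = 13/74 = 0.175676: log2(p) = -2.509014, -p*log2(p) = 0.440773
  p = 11/74 = 0.148649: log2(p) = -2.750022, -p*log2(p) = 0.408787
  p = 19/74 = 0.256757: log2(p) = -1.961526, -p*log2(p) = 0.503635
  p = 17/74 = 0.229730: log2(p) = -2.121991, -p*log2(p) = 0.487484
  p = 7/74 = 0.094595: log2(p) = -3.402098, -p*log2(p) = 0.321820
  p = 7/74 = 0.094595: log2(p) = -3.402098, -p*log2(p) = 0.321820
H = 0.440773 + 0.408787 + 0.503635 + 0.487484 + 0.321820 + 0.321820 = 2.484319

H = 2.4843 bits/symbol


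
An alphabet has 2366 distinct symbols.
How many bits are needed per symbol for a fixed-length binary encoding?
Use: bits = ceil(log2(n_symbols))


log2(2366) = 11.2082
Bracket: 2^11 = 2048 < 2366 <= 2^12 = 4096
So ceil(log2(2366)) = 12

bits = ceil(log2(2366)) = ceil(11.2082) = 12 bits


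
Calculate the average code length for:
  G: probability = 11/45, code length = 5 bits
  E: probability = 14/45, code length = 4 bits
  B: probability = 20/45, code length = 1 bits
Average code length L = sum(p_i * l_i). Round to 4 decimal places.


Weighted contributions p_i * l_i:
  G: (11/45) * 5 = 55/45
  E: (14/45) * 4 = 56/45
  B: (20/45) * 1 = 20/45
Sum = (55 + 56 + 20)/45 = 131/45

L = 131/45 = 2.9111 bits/symbol


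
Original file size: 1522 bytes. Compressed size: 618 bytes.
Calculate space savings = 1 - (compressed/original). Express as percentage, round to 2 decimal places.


ratio = compressed/original = 618/1522 = 0.406045
savings = 1 - ratio = 1 - 0.406045 = 0.593955
as a percentage: 0.593955 * 100 = 59.4%

Space savings = 1 - 618/1522 = 59.4%


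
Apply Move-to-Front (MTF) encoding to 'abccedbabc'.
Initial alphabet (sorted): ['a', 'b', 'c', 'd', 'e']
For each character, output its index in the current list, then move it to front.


MTF encoding:
'a': index 0 in ['a', 'b', 'c', 'd', 'e'] -> ['a', 'b', 'c', 'd', 'e']
'b': index 1 in ['a', 'b', 'c', 'd', 'e'] -> ['b', 'a', 'c', 'd', 'e']
'c': index 2 in ['b', 'a', 'c', 'd', 'e'] -> ['c', 'b', 'a', 'd', 'e']
'c': index 0 in ['c', 'b', 'a', 'd', 'e'] -> ['c', 'b', 'a', 'd', 'e']
'e': index 4 in ['c', 'b', 'a', 'd', 'e'] -> ['e', 'c', 'b', 'a', 'd']
'd': index 4 in ['e', 'c', 'b', 'a', 'd'] -> ['d', 'e', 'c', 'b', 'a']
'b': index 3 in ['d', 'e', 'c', 'b', 'a'] -> ['b', 'd', 'e', 'c', 'a']
'a': index 4 in ['b', 'd', 'e', 'c', 'a'] -> ['a', 'b', 'd', 'e', 'c']
'b': index 1 in ['a', 'b', 'd', 'e', 'c'] -> ['b', 'a', 'd', 'e', 'c']
'c': index 4 in ['b', 'a', 'd', 'e', 'c'] -> ['c', 'b', 'a', 'd', 'e']


Output: [0, 1, 2, 0, 4, 4, 3, 4, 1, 4]


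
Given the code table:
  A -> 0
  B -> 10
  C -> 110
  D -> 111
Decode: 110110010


Decoding:
110 -> C
110 -> C
0 -> A
10 -> B


Result: CCAB


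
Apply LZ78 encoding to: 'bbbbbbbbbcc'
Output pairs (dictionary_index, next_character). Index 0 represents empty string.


LZ78 encoding steps:
Dictionary: {0: ''}
Step 1: w='' (idx 0), next='b' -> output (0, 'b'), add 'b' as idx 1
Step 2: w='b' (idx 1), next='b' -> output (1, 'b'), add 'bb' as idx 2
Step 3: w='bb' (idx 2), next='b' -> output (2, 'b'), add 'bbb' as idx 3
Step 4: w='bbb' (idx 3), next='c' -> output (3, 'c'), add 'bbbc' as idx 4
Step 5: w='' (idx 0), next='c' -> output (0, 'c'), add 'c' as idx 5


Encoded: [(0, 'b'), (1, 'b'), (2, 'b'), (3, 'c'), (0, 'c')]


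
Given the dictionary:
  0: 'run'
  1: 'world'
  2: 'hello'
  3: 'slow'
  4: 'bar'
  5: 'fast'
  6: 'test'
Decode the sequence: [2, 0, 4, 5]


Look up each index in the dictionary:
  2 -> 'hello'
  0 -> 'run'
  4 -> 'bar'
  5 -> 'fast'

Decoded: "hello run bar fast"


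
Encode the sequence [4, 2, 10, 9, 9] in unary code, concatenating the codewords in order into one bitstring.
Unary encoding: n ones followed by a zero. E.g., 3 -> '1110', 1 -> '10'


Encode each number as n ones followed by a terminating 0:
  4 -> 11110 (5 bits)
  2 -> 110 (3 bits)
  10 -> 11111111110 (11 bits)
  9 -> 1111111110 (10 bits)
  9 -> 1111111110 (10 bits)
Total length = 5 + 3 + 11 + 10 + 10 = 39 bits.

Unary([4, 2, 10, 9, 9]) = 111101101111111111011111111101111111110 (39 bits)


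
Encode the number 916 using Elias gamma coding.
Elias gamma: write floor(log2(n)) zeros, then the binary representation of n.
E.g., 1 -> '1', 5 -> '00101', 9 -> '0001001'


num_bits = floor(log2(916)) + 1 = 10
leading_zeros = num_bits - 1 = 9
binary(916) = 1110010100

Elias gamma(916) = '000000000' + '1110010100' = 0000000001110010100 (19 bits)


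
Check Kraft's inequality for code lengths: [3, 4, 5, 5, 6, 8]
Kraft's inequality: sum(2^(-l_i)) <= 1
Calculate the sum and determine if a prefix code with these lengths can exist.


Sum = 2^(-3) + 2^(-4) + 2^(-5) + 2^(-5) + 2^(-6) + 2^(-8)
    = 0.125 + 0.0625 + 0.03125 + 0.03125 + 0.015625 + 0.00390625
    = 69/256 = 0.26953125
Since 0.26953125 <= 1, Kraft's inequality IS satisfied.
A prefix code with these lengths CAN exist.

Kraft sum = 0.26953125. Satisfied.


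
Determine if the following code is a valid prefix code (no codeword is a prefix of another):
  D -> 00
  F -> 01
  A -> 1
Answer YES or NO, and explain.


Checking each pair (does one codeword prefix another?):
  D='00' vs F='01': no prefix
  D='00' vs A='1': no prefix
  F='01' vs D='00': no prefix
  F='01' vs A='1': no prefix
  A='1' vs D='00': no prefix
  A='1' vs F='01': no prefix
No violation found over all pairs.

YES -- this is a valid prefix code. No codeword is a prefix of any other codeword.


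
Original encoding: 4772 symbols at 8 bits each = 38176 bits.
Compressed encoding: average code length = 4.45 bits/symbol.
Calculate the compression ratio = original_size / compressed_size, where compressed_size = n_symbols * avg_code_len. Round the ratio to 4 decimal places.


original_size = n_symbols * orig_bits = 4772 * 8 = 38176 bits
compressed_size = n_symbols * avg_code_len = 4772 * 4.45 = 21235.4 bits
ratio = original_size / compressed_size = 38176 / 21235.4 = 1.7978

Compression ratio = 1.7978


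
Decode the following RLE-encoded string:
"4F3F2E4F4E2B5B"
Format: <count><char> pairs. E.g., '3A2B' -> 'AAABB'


Expanding each <count><char> pair:
  4F -> 'FFFF'
  3F -> 'FFF'
  2E -> 'EE'
  4F -> 'FFFF'
  4E -> 'EEEE'
  2B -> 'BB'
  5B -> 'BBBBB'

Decoded = FFFFFFFEEFFFFEEEEBBBBBBB


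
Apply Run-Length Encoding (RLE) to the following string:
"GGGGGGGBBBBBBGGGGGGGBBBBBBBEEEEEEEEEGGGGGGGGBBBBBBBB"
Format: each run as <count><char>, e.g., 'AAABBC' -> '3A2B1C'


Scanning runs left to right:
  i=0: run of 'G' x 7 -> '7G'
  i=7: run of 'B' x 6 -> '6B'
  i=13: run of 'G' x 7 -> '7G'
  i=20: run of 'B' x 7 -> '7B'
  i=27: run of 'E' x 9 -> '9E'
  i=36: run of 'G' x 8 -> '8G'
  i=44: run of 'B' x 8 -> '8B'

RLE = 7G6B7G7B9E8G8B


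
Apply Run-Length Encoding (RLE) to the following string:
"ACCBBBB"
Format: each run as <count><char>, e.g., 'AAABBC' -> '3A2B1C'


Scanning runs left to right:
  i=0: run of 'A' x 1 -> '1A'
  i=1: run of 'C' x 2 -> '2C'
  i=3: run of 'B' x 4 -> '4B'

RLE = 1A2C4B


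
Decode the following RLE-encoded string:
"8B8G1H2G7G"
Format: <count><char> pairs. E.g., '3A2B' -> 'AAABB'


Expanding each <count><char> pair:
  8B -> 'BBBBBBBB'
  8G -> 'GGGGGGGG'
  1H -> 'H'
  2G -> 'GG'
  7G -> 'GGGGGGG'

Decoded = BBBBBBBBGGGGGGGGHGGGGGGGGG


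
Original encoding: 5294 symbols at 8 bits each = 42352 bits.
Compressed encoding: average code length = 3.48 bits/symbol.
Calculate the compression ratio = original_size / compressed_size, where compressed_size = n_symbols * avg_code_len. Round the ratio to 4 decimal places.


original_size = n_symbols * orig_bits = 5294 * 8 = 42352 bits
compressed_size = n_symbols * avg_code_len = 5294 * 3.48 = 18423.12 bits
ratio = original_size / compressed_size = 42352 / 18423.12 = 2.2989

Compression ratio = 2.2989


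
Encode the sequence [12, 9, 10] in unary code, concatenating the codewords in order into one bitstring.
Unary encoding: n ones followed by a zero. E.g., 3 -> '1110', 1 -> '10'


Encode each number as n ones followed by a terminating 0:
  12 -> 1111111111110 (13 bits)
  9 -> 1111111110 (10 bits)
  10 -> 11111111110 (11 bits)
Total length = 13 + 10 + 11 = 34 bits.

Unary([12, 9, 10]) = 1111111111110111111111011111111110 (34 bits)


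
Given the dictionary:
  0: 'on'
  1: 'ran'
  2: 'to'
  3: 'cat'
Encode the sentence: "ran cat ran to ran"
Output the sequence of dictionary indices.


Look up each word in the dictionary:
  'ran' -> 1
  'cat' -> 3
  'ran' -> 1
  'to' -> 2
  'ran' -> 1

Encoded: [1, 3, 1, 2, 1]


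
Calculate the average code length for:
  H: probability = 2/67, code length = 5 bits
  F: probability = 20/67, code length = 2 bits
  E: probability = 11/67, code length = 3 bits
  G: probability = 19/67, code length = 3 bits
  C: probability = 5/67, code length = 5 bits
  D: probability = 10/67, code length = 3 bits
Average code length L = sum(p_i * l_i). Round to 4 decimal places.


Weighted contributions p_i * l_i:
  H: (2/67) * 5 = 10/67
  F: (20/67) * 2 = 40/67
  E: (11/67) * 3 = 33/67
  G: (19/67) * 3 = 57/67
  C: (5/67) * 5 = 25/67
  D: (10/67) * 3 = 30/67
Sum = (10 + 40 + 33 + 57 + 25 + 30)/67 = 195/67

L = 195/67 = 2.9104 bits/symbol


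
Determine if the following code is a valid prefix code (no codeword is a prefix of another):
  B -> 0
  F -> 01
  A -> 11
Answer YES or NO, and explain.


Checking each pair (does one codeword prefix another?):
  B='0' vs F='01': prefix -- VIOLATION

NO -- this is NOT a valid prefix code. B (0) is a prefix of F (01).


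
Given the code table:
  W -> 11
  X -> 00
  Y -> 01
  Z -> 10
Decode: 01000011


Decoding:
01 -> Y
00 -> X
00 -> X
11 -> W


Result: YXXW


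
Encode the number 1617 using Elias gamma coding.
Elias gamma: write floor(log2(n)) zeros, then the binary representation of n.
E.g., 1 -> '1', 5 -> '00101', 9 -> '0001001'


num_bits = floor(log2(1617)) + 1 = 11
leading_zeros = num_bits - 1 = 10
binary(1617) = 11001010001

Elias gamma(1617) = '0000000000' + '11001010001' = 000000000011001010001 (21 bits)


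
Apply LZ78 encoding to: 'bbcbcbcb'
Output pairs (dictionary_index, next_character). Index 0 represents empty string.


LZ78 encoding steps:
Dictionary: {0: ''}
Step 1: w='' (idx 0), next='b' -> output (0, 'b'), add 'b' as idx 1
Step 2: w='b' (idx 1), next='c' -> output (1, 'c'), add 'bc' as idx 2
Step 3: w='bc' (idx 2), next='b' -> output (2, 'b'), add 'bcb' as idx 3
Step 4: w='' (idx 0), next='c' -> output (0, 'c'), add 'c' as idx 4
Step 5: w='b' (idx 1), end of input -> output (1, '')


Encoded: [(0, 'b'), (1, 'c'), (2, 'b'), (0, 'c'), (1, '')]


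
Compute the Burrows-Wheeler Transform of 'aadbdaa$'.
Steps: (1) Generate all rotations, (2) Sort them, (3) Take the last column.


Rotations (sorted):
  0: $aadbdaa -> last char: a
  1: a$aadbda -> last char: a
  2: aa$aadbd -> last char: d
  3: aadbdaa$ -> last char: $
  4: adbdaa$a -> last char: a
  5: bdaa$aad -> last char: d
  6: daa$aadb -> last char: b
  7: dbdaa$aa -> last char: a


BWT = aad$adba


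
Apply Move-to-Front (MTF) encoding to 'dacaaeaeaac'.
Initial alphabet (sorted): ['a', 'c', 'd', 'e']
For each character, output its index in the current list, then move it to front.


MTF encoding:
'd': index 2 in ['a', 'c', 'd', 'e'] -> ['d', 'a', 'c', 'e']
'a': index 1 in ['d', 'a', 'c', 'e'] -> ['a', 'd', 'c', 'e']
'c': index 2 in ['a', 'd', 'c', 'e'] -> ['c', 'a', 'd', 'e']
'a': index 1 in ['c', 'a', 'd', 'e'] -> ['a', 'c', 'd', 'e']
'a': index 0 in ['a', 'c', 'd', 'e'] -> ['a', 'c', 'd', 'e']
'e': index 3 in ['a', 'c', 'd', 'e'] -> ['e', 'a', 'c', 'd']
'a': index 1 in ['e', 'a', 'c', 'd'] -> ['a', 'e', 'c', 'd']
'e': index 1 in ['a', 'e', 'c', 'd'] -> ['e', 'a', 'c', 'd']
'a': index 1 in ['e', 'a', 'c', 'd'] -> ['a', 'e', 'c', 'd']
'a': index 0 in ['a', 'e', 'c', 'd'] -> ['a', 'e', 'c', 'd']
'c': index 2 in ['a', 'e', 'c', 'd'] -> ['c', 'a', 'e', 'd']


Output: [2, 1, 2, 1, 0, 3, 1, 1, 1, 0, 2]


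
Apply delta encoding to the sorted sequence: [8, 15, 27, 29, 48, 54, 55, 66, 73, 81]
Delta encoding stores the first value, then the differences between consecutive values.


First value: 8
Deltas:
  15 - 8 = 7
  27 - 15 = 12
  29 - 27 = 2
  48 - 29 = 19
  54 - 48 = 6
  55 - 54 = 1
  66 - 55 = 11
  73 - 66 = 7
  81 - 73 = 8


Delta encoded: [8, 7, 12, 2, 19, 6, 1, 11, 7, 8]


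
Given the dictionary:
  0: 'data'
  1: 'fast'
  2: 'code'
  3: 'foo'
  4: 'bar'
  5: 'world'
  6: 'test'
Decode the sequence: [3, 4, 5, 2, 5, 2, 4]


Look up each index in the dictionary:
  3 -> 'foo'
  4 -> 'bar'
  5 -> 'world'
  2 -> 'code'
  5 -> 'world'
  2 -> 'code'
  4 -> 'bar'

Decoded: "foo bar world code world code bar"


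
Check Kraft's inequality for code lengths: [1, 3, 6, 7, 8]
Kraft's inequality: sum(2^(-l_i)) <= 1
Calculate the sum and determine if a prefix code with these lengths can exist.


Sum = 2^(-1) + 2^(-3) + 2^(-6) + 2^(-7) + 2^(-8)
    = 0.5 + 0.125 + 0.015625 + 0.0078125 + 0.00390625
    = 167/256 = 0.65234375
Since 0.65234375 <= 1, Kraft's inequality IS satisfied.
A prefix code with these lengths CAN exist.

Kraft sum = 0.65234375. Satisfied.


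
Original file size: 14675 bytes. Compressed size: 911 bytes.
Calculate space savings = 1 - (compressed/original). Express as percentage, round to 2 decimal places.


ratio = compressed/original = 911/14675 = 0.062078
savings = 1 - ratio = 1 - 0.062078 = 0.937922
as a percentage: 0.937922 * 100 = 93.79%

Space savings = 1 - 911/14675 = 93.79%


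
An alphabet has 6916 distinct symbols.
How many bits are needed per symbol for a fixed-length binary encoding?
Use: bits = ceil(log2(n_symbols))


log2(6916) = 12.7557
Bracket: 2^12 = 4096 < 6916 <= 2^13 = 8192
So ceil(log2(6916)) = 13

bits = ceil(log2(6916)) = ceil(12.7557) = 13 bits


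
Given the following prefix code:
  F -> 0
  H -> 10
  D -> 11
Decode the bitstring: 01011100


Decoding step by step:
Bits 0 -> F
Bits 10 -> H
Bits 11 -> D
Bits 10 -> H
Bits 0 -> F


Decoded message: FHDHF


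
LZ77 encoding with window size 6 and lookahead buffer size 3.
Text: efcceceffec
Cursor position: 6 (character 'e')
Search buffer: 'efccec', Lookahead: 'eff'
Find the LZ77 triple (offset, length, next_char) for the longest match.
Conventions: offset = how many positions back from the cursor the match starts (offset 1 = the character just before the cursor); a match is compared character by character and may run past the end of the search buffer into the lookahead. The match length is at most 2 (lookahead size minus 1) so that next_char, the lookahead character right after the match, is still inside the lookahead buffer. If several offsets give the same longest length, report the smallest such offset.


Try each offset into the search buffer:
  offset=1 (pos 5, char 'c'): match length 0
  offset=2 (pos 4, char 'e'): match length 1
  offset=3 (pos 3, char 'c'): match length 0
  offset=4 (pos 2, char 'c'): match length 0
  offset=5 (pos 1, char 'f'): match length 0
  offset=6 (pos 0, char 'e'): match length 2
Longest match has length 2 at offset 6.
next_char = character at position 6 + 2 = 8 -> 'f'

Best match: offset=6, length=2 (matching 'ef' starting at position 0)
LZ77 triple: (6, 2, 'f')
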